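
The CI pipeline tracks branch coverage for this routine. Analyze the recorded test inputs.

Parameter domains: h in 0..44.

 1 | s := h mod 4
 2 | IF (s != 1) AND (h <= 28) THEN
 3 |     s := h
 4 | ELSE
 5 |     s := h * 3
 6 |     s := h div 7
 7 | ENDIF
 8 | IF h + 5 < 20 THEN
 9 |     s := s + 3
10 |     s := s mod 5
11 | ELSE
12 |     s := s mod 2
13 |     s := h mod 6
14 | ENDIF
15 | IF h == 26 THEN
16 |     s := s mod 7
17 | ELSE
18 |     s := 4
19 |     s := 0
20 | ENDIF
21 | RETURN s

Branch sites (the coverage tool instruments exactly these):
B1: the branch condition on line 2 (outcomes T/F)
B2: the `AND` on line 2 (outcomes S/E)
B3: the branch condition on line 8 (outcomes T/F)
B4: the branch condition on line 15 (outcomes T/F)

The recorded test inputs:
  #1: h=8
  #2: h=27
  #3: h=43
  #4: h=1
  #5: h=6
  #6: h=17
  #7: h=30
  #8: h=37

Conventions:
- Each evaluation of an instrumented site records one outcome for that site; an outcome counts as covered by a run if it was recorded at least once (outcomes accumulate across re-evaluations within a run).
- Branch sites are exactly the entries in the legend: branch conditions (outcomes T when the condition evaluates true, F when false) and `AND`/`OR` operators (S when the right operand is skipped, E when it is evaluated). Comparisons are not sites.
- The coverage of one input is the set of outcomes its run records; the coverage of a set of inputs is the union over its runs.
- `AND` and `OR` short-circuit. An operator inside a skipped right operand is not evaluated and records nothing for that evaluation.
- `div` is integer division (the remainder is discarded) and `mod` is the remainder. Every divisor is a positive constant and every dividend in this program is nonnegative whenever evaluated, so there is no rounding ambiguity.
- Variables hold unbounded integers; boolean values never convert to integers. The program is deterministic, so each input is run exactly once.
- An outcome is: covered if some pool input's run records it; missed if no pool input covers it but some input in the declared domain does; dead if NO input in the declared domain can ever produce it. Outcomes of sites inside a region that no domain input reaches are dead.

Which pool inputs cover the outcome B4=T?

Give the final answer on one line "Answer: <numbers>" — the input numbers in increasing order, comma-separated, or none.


input #1 (h=8): does not record B4=T
input #2 (h=27): does not record B4=T
input #3 (h=43): does not record B4=T
input #4 (h=1): does not record B4=T
input #5 (h=6): does not record B4=T
input #6 (h=17): does not record B4=T
input #7 (h=30): does not record B4=T
input #8 (h=37): does not record B4=T
Answer: none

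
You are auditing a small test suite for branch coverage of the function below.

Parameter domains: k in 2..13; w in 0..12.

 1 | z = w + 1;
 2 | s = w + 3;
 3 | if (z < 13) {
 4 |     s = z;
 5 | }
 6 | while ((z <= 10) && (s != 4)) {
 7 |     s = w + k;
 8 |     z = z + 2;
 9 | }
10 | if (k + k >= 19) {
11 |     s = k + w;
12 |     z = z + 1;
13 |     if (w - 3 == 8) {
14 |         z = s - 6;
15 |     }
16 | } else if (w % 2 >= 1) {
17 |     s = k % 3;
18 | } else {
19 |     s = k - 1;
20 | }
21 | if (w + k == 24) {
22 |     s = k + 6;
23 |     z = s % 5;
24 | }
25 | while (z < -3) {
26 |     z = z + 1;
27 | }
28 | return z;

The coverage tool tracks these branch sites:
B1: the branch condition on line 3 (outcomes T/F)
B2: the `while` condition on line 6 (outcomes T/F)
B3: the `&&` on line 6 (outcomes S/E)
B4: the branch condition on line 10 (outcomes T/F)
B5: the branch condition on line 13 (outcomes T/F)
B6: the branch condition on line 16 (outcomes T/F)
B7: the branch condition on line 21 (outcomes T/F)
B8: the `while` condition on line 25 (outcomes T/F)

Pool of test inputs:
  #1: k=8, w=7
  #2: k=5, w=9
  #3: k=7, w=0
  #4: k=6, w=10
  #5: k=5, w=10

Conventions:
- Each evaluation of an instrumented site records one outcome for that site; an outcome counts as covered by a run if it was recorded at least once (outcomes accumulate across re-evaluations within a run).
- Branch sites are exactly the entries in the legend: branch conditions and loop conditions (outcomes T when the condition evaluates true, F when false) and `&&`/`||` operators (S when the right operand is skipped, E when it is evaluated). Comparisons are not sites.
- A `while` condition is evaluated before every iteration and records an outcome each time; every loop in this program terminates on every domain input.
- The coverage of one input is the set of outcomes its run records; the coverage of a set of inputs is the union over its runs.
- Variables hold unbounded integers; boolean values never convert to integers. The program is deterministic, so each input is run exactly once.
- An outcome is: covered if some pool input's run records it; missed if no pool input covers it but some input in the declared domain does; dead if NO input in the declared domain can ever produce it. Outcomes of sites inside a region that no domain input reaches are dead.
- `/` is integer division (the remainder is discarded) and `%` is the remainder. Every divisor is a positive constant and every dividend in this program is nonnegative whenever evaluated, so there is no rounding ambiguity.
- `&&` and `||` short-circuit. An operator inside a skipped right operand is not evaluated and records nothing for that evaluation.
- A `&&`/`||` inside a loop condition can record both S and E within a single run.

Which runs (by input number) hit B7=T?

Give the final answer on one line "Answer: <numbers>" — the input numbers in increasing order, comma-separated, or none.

input #1 (k=8, w=7): does not produce B7=T
input #2 (k=5, w=9): does not produce B7=T
input #3 (k=7, w=0): does not produce B7=T
input #4 (k=6, w=10): does not produce B7=T
input #5 (k=5, w=10): does not produce B7=T

Answer: none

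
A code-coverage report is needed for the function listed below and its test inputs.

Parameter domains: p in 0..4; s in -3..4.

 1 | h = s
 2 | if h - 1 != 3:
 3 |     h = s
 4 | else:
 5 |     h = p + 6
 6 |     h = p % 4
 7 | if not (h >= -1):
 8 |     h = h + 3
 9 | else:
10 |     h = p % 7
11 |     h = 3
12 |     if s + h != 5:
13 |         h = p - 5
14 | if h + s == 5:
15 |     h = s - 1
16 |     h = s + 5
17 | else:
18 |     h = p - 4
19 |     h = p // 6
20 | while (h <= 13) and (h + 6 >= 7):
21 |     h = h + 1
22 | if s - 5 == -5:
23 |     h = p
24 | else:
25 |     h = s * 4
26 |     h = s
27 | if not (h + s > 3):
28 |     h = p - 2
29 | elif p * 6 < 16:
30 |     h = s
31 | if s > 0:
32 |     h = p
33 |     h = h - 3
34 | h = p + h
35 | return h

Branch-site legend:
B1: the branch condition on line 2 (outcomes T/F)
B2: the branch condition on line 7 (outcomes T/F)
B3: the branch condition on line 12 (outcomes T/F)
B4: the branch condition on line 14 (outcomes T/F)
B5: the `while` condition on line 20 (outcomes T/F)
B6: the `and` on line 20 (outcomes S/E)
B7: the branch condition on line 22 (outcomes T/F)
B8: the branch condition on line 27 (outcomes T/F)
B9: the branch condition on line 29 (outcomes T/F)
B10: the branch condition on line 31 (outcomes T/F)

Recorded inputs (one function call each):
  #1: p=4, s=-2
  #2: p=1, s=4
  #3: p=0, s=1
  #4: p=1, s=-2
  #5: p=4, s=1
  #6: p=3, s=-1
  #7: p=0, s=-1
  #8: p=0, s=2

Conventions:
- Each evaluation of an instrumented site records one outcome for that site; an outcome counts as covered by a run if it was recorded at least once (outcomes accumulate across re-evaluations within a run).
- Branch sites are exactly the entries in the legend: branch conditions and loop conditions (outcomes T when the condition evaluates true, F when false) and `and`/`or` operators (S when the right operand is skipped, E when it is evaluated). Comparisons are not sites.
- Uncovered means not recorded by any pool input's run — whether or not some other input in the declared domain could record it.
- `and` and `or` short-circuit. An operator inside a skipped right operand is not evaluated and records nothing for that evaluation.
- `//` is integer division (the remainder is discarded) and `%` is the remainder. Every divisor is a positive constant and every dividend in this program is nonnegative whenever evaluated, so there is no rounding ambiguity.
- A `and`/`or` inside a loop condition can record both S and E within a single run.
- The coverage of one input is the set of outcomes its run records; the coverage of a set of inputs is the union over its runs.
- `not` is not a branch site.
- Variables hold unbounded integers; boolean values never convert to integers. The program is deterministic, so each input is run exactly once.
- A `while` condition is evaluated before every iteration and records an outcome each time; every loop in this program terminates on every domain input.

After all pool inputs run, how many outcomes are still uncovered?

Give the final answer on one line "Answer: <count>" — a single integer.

test 1 (p=4, s=-2) hits B1=T, B2=T, B4=F, B5=F, B6=E, B7=F, B8=T, B10=F
test 2 (p=1, s=4) hits B1=F, B2=F, B3=T, B4=F, B5=F, B6=E, B7=F, B8=F, B9=T, B10=T
test 3 (p=0, s=1) hits B1=T, B2=F, B3=T, B4=F, B5=F, B6=E, B7=F, B8=T, B10=T
test 4 (p=1, s=-2) hits B1=T, B2=T, B4=F, B5=F, B6=E, B7=F, B8=T, B10=F
test 5 (p=4, s=1) hits B1=T, B2=F, B3=T, B4=F, B5=F, B6=E, B7=F, B8=T, B10=T
test 6 (p=3, s=-1) hits B1=T, B2=F, B3=T, B4=F, B5=F, B6=E, B7=F, B8=T, B10=F
test 7 (p=0, s=-1) hits B1=T, B2=F, B3=T, B4=F, B5=F, B6=E, B7=F, B8=T, B10=F
test 8 (p=0, s=2) hits B1=T, B2=F, B3=F, B4=T, B5=T, B5=F, B6=S, B6=E, B7=F, B8=F, B9=T, B10=T
union over the pool: B1=T, B1=F, B2=T, B2=F, B3=T, B3=F, B4=T, B4=F, B5=T, B5=F, B6=S, B6=E, B7=F, B8=T, B8=F, B9=T, B10=T, B10=F
uncovered (2 of 20): B7=T, B9=F

Answer: 2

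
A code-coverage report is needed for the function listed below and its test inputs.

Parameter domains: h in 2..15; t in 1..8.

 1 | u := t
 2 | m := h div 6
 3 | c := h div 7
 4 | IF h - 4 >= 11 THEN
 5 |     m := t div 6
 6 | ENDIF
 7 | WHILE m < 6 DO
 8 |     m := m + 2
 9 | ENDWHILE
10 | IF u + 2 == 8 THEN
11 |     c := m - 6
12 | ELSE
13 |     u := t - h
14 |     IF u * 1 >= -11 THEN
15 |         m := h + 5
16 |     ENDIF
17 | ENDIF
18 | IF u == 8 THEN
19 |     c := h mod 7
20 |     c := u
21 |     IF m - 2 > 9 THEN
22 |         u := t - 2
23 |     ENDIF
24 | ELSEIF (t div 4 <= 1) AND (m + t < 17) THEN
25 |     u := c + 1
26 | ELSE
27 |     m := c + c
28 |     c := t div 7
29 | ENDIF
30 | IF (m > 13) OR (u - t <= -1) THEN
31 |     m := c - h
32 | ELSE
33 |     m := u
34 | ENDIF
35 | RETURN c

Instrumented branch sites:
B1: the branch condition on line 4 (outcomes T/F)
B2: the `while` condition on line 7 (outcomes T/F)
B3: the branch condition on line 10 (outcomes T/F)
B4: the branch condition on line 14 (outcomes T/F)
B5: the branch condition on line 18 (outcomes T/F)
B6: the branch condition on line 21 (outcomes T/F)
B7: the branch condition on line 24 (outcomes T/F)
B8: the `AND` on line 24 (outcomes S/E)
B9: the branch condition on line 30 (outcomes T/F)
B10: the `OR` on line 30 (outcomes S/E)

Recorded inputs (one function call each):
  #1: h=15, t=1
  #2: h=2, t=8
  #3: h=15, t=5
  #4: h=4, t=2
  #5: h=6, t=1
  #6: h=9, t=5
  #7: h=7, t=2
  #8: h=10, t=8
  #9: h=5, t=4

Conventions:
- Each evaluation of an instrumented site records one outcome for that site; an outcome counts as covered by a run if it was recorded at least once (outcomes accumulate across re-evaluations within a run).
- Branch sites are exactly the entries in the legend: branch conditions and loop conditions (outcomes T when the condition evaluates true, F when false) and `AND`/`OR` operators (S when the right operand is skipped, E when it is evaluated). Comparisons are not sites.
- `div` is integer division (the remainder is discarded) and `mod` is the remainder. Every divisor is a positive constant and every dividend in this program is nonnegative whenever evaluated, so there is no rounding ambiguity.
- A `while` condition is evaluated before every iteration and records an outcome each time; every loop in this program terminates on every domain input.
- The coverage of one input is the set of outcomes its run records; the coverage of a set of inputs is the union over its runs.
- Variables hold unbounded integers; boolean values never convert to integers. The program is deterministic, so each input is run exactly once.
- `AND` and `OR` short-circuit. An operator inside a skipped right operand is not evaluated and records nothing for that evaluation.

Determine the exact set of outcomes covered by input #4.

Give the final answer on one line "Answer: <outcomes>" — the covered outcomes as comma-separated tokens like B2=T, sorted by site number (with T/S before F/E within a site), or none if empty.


Tracing the run of input #4 (h=4, t=2):
  B1->F, B2->T, B2->T, B2->T, B2->F, B3->F, B4->T, B5->F, B8->E, B7->T
  B10->E, B9->T
deduplicating events, the covered set is: B1=F, B2=T, B2=F, B3=F, B4=T, B5=F, B7=T, B8=E, B9=T, B10=E
Answer: B1=F, B2=T, B2=F, B3=F, B4=T, B5=F, B7=T, B8=E, B9=T, B10=E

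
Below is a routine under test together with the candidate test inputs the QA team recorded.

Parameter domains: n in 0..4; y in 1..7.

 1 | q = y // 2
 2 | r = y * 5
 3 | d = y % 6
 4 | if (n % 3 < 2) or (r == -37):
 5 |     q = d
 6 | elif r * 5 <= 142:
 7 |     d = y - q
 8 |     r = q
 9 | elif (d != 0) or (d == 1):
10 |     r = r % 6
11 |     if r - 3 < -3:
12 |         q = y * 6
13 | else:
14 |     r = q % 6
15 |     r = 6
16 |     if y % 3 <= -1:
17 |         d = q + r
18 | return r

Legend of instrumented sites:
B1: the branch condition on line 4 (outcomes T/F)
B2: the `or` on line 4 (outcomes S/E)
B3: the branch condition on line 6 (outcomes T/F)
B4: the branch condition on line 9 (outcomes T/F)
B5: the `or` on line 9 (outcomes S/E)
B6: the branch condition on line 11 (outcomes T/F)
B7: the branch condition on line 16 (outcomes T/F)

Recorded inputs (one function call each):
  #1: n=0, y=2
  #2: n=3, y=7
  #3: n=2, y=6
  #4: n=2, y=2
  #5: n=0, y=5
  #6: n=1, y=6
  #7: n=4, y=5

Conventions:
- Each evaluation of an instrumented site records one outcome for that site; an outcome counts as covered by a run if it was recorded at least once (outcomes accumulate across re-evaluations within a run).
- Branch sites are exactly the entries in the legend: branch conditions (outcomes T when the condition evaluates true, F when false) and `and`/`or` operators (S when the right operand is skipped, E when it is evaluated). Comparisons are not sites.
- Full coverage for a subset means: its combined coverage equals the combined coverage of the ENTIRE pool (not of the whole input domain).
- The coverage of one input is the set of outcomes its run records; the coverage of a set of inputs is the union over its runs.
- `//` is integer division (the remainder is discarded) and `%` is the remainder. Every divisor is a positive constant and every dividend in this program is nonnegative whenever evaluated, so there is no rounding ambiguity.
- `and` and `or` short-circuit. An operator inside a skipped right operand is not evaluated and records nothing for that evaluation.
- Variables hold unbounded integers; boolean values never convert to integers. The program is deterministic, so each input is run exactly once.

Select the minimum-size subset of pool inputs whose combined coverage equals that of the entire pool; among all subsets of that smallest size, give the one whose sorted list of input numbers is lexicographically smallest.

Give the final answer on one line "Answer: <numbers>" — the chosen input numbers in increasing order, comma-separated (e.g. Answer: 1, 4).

#1 (n=0, y=2) -> B2->S, B1->T; covered: B1=T, B2=S
#2 (n=3, y=7) -> B2->S, B1->T; covered: B1=T, B2=S
#3 (n=2, y=6) -> B2->E, B1->F, B3->F, B5->E, B4->F, B7->F; covered: B1=F, B2=E, B3=F, B4=F, B5=E, B7=F
#4 (n=2, y=2) -> B2->E, B1->F, B3->T; covered: B1=F, B2=E, B3=T
#5 (n=0, y=5) -> B2->S, B1->T; covered: B1=T, B2=S
#6 (n=1, y=6) -> B2->S, B1->T; covered: B1=T, B2=S
#7 (n=4, y=5) -> B2->S, B1->T; covered: B1=T, B2=S
pool-wide coverage (9 outcomes): B1=T, B1=F, B2=S, B2=E, B3=T, B3=F, B4=F, B5=E, B7=F
size 1 is not enough: best union over all size-1 subsets is 6/9
size 2 is not enough: best union over all size-2 subsets is 8/9
inputs {1, 3, 4} (size 3) cover everything; no size-3 subset with a lexicographically smaller index list covers all 9

Answer: 1, 3, 4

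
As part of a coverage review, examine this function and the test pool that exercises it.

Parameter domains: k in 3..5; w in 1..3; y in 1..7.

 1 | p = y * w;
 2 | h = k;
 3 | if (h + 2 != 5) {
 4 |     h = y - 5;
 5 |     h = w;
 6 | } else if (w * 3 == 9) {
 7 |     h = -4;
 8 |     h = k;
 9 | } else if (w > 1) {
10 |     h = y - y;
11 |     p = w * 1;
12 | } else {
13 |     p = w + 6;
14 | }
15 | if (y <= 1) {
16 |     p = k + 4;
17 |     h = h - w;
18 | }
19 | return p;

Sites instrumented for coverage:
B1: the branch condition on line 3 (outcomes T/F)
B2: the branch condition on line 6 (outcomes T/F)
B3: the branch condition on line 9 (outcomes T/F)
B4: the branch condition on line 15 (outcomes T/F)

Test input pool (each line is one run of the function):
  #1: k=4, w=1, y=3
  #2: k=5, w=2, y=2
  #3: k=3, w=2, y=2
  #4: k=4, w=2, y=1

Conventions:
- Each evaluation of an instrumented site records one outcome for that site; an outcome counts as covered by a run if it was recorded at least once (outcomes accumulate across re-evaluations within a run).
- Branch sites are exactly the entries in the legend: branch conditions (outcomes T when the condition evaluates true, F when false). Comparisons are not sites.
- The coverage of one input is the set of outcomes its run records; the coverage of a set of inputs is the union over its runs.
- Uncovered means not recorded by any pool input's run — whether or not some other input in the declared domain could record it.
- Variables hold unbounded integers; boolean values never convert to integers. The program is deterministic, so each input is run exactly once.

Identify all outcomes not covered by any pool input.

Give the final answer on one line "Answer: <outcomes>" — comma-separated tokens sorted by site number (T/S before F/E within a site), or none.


input #1, k=4, w=1, y=3: events B1->T, B4->F; outcomes B1=T, B4=F
input #2, k=5, w=2, y=2: events B1->T, B4->F; outcomes B1=T, B4=F
input #3, k=3, w=2, y=2: events B1->F, B2->F, B3->T, B4->F; outcomes B1=F, B2=F, B3=T, B4=F
input #4, k=4, w=2, y=1: events B1->T, B4->T; outcomes B1=T, B4=T
union over the pool: B1=T, B1=F, B2=F, B3=T, B4=T, B4=F
uncovered (2 of 8): B2=T, B3=F
Answer: B2=T, B3=F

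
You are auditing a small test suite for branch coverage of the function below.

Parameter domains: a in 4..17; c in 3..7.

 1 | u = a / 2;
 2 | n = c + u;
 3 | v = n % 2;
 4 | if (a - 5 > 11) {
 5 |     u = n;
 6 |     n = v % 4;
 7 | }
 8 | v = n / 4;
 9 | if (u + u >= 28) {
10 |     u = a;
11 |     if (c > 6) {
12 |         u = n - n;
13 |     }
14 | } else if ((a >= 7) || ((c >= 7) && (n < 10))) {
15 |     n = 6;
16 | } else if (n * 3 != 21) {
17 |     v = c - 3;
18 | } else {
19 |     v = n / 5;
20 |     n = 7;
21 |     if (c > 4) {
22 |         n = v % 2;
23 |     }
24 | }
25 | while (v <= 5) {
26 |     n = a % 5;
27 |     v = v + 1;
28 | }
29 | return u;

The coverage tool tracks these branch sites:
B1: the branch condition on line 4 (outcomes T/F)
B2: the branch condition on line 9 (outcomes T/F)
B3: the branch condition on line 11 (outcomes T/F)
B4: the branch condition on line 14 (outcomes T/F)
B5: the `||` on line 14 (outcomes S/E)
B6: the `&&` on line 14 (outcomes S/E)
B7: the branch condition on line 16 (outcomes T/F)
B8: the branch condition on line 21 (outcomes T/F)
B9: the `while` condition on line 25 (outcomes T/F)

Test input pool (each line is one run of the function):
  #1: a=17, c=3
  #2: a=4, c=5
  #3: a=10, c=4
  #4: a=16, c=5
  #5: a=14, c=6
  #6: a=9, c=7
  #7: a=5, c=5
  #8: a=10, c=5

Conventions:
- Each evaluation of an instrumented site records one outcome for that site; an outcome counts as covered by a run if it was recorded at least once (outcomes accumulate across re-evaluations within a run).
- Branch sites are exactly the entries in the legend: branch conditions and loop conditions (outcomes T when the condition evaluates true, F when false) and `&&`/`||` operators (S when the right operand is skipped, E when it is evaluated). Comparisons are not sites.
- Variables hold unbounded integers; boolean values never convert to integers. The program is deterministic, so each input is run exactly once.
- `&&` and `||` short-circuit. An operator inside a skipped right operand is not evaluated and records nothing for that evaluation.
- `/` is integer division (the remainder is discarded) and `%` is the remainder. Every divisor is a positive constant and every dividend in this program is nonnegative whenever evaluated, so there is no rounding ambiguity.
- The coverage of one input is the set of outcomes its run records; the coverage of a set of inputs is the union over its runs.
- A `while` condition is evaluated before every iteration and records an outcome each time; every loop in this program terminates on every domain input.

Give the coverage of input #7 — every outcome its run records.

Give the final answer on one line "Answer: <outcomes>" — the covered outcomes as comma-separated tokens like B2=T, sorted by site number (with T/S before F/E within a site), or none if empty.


Simulating input #7 (a=5, c=5) step by step:
  B1->F, B2->F, B5->E, B6->S, B4->F, B7->F, B8->T, B9->T, B9->T, B9->T
  B9->T, B9->T, B9->F
deduplicating events, the covered set is: B1=F, B2=F, B4=F, B5=E, B6=S, B7=F, B8=T, B9=T, B9=F
Answer: B1=F, B2=F, B4=F, B5=E, B6=S, B7=F, B8=T, B9=T, B9=F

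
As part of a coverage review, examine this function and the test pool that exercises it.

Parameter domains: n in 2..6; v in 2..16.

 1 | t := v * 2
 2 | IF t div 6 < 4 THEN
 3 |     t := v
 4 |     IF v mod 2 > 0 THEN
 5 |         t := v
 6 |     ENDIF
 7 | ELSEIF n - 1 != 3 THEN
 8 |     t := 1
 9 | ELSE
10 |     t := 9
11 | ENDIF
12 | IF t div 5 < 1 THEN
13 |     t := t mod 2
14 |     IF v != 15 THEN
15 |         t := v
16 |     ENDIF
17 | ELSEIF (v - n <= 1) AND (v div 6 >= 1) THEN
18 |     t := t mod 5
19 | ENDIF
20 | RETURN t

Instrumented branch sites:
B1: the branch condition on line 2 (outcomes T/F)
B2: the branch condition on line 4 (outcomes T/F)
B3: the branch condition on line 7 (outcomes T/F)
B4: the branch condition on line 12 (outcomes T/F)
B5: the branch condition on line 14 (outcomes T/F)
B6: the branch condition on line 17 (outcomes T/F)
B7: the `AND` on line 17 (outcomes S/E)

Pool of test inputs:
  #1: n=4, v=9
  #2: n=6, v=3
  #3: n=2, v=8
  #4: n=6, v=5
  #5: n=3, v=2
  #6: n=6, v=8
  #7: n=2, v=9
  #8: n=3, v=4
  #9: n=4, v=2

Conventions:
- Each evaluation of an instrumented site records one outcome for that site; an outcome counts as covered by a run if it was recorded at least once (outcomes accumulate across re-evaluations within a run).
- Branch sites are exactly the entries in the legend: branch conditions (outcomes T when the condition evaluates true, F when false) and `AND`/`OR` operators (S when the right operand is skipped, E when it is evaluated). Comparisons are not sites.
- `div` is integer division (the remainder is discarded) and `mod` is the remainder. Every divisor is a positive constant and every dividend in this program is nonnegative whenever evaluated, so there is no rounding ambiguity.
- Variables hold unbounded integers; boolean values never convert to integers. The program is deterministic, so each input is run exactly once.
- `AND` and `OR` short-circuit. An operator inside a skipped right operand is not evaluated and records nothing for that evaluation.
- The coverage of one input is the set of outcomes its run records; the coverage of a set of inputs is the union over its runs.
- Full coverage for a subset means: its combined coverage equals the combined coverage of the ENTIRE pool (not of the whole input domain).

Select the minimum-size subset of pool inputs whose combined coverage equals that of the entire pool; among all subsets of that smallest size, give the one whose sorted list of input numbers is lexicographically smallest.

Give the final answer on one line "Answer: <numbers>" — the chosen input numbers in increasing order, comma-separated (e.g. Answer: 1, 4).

#1 (n=4, v=9) -> B1->T, B2->T, B4->F, B7->S, B6->F; covered: B1=T, B2=T, B4=F, B6=F, B7=S
#2 (n=6, v=3) -> B1->T, B2->T, B4->T, B5->T; covered: B1=T, B2=T, B4=T, B5=T
#3 (n=2, v=8) -> B1->T, B2->F, B4->F, B7->S, B6->F; covered: B1=T, B2=F, B4=F, B6=F, B7=S
#4 (n=6, v=5) -> B1->T, B2->T, B4->F, B7->E, B6->F; covered: B1=T, B2=T, B4=F, B6=F, B7=E
#5 (n=3, v=2) -> B1->T, B2->F, B4->T, B5->T; covered: B1=T, B2=F, B4=T, B5=T
#6 (n=6, v=8) -> B1->T, B2->F, B4->F, B7->S, B6->F; covered: B1=T, B2=F, B4=F, B6=F, B7=S
#7 (n=2, v=9) -> B1->T, B2->T, B4->F, B7->S, B6->F; covered: B1=T, B2=T, B4=F, B6=F, B7=S
#8 (n=3, v=4) -> B1->T, B2->F, B4->T, B5->T; covered: B1=T, B2=F, B4=T, B5=T
#9 (n=4, v=2) -> B1->T, B2->F, B4->T, B5->T; covered: B1=T, B2=F, B4=T, B5=T
union over all inputs: B1=T, B2=T, B2=F, B4=T, B4=F, B5=T, B6=F, B7=S, B7=E (9 outcomes)
checked all size-1 subsets: none covers 9 outcomes (max 5/9)
checked all size-2 subsets: none covers 9 outcomes (max 8/9)
inputs {1, 4, 5} (size 3) cover everything; no size-3 subset with a lexicographically smaller index list covers all 9

Answer: 1, 4, 5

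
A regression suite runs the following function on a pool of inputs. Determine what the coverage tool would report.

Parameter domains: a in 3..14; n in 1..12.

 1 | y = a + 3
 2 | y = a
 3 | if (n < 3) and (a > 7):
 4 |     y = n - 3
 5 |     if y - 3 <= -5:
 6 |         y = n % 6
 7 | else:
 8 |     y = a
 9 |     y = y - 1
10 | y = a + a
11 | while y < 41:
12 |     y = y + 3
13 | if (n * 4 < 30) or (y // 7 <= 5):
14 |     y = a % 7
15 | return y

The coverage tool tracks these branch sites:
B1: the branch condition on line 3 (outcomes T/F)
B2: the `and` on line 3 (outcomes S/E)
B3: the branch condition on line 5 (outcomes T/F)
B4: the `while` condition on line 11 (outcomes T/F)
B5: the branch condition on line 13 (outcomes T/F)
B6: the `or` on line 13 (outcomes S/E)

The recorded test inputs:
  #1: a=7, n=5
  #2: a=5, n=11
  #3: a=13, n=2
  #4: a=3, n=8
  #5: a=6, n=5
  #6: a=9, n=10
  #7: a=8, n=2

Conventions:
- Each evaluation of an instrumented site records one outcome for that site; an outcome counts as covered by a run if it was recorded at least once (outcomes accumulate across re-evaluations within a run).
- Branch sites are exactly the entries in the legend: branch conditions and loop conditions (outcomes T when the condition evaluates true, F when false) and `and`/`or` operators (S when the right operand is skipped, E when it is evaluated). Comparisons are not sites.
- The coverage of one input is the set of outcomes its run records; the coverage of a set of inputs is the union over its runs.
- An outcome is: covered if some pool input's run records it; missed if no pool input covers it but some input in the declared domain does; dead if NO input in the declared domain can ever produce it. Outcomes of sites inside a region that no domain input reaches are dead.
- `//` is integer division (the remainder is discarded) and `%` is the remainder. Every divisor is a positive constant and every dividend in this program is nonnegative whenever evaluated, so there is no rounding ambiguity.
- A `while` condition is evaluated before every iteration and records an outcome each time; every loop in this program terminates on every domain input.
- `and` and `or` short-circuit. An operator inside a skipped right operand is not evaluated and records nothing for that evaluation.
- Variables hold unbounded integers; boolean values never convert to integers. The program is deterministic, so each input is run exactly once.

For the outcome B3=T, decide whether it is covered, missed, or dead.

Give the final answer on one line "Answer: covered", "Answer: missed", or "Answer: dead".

no pool input records B3=T
but domain input (a=8, n=1) does record it -> reachable, so missed

Answer: missed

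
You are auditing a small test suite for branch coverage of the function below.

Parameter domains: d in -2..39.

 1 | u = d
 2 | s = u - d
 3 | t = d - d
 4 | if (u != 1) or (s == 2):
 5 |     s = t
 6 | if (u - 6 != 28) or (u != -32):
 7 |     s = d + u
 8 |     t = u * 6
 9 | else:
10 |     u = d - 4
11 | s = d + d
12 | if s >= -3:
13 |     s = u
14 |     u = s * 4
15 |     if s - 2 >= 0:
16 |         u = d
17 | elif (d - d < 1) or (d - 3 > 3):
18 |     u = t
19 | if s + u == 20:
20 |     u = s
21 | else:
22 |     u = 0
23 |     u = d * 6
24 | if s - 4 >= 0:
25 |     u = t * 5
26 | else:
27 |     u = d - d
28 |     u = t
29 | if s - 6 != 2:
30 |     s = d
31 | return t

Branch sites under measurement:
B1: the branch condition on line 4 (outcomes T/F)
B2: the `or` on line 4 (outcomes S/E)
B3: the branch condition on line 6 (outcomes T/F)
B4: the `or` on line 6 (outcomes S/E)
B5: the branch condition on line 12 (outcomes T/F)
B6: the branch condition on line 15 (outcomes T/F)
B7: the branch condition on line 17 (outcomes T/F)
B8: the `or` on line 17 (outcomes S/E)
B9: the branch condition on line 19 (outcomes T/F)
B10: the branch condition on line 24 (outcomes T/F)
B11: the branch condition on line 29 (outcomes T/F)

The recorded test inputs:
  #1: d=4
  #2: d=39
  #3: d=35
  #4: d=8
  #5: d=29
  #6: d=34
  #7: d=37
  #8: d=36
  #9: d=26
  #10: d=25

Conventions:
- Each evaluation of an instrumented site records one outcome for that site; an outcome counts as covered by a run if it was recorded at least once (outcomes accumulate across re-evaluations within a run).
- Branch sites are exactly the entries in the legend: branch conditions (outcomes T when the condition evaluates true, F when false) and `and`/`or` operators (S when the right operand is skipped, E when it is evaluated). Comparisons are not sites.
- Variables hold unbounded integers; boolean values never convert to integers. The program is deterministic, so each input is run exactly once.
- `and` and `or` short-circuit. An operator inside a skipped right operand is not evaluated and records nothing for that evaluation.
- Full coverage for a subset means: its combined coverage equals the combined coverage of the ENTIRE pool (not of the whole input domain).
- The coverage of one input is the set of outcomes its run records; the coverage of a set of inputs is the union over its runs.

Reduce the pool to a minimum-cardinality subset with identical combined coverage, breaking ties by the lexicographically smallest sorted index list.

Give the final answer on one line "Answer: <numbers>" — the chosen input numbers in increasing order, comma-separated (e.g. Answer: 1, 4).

input #1, d=4: outcomes B1=T, B2=S, B3=T, B4=S, B5=T, B6=T, B9=F, B10=T, B11=T
input #2, d=39: outcomes B1=T, B2=S, B3=T, B4=S, B5=T, B6=T, B9=F, B10=T, B11=T
input #3, d=35: outcomes B1=T, B2=S, B3=T, B4=S, B5=T, B6=T, B9=F, B10=T, B11=T
input #4, d=8: outcomes B1=T, B2=S, B3=T, B4=S, B5=T, B6=T, B9=F, B10=T, B11=F
input #5, d=29: outcomes B1=T, B2=S, B3=T, B4=S, B5=T, B6=T, B9=F, B10=T, B11=T
input #6, d=34: outcomes B1=T, B2=S, B3=T, B4=E, B5=T, B6=T, B9=F, B10=T, B11=T
input #7, d=37: outcomes B1=T, B2=S, B3=T, B4=S, B5=T, B6=T, B9=F, B10=T, B11=T
input #8, d=36: outcomes B1=T, B2=S, B3=T, B4=S, B5=T, B6=T, B9=F, B10=T, B11=T
input #9, d=26: outcomes B1=T, B2=S, B3=T, B4=S, B5=T, B6=T, B9=F, B10=T, B11=T
input #10, d=25: outcomes B1=T, B2=S, B3=T, B4=S, B5=T, B6=T, B9=F, B10=T, B11=T
pool-wide coverage (11 outcomes): B1=T, B2=S, B3=T, B4=S, B4=E, B5=T, B6=T, B9=F, B10=T, B11=T, B11=F
every size-1 subset falls short of the 11 outcomes (best: 9/11)
the canonical winner is {4, 6}: size 2, full 11-outcome coverage, earliest index list among size-2 covers

Answer: 4, 6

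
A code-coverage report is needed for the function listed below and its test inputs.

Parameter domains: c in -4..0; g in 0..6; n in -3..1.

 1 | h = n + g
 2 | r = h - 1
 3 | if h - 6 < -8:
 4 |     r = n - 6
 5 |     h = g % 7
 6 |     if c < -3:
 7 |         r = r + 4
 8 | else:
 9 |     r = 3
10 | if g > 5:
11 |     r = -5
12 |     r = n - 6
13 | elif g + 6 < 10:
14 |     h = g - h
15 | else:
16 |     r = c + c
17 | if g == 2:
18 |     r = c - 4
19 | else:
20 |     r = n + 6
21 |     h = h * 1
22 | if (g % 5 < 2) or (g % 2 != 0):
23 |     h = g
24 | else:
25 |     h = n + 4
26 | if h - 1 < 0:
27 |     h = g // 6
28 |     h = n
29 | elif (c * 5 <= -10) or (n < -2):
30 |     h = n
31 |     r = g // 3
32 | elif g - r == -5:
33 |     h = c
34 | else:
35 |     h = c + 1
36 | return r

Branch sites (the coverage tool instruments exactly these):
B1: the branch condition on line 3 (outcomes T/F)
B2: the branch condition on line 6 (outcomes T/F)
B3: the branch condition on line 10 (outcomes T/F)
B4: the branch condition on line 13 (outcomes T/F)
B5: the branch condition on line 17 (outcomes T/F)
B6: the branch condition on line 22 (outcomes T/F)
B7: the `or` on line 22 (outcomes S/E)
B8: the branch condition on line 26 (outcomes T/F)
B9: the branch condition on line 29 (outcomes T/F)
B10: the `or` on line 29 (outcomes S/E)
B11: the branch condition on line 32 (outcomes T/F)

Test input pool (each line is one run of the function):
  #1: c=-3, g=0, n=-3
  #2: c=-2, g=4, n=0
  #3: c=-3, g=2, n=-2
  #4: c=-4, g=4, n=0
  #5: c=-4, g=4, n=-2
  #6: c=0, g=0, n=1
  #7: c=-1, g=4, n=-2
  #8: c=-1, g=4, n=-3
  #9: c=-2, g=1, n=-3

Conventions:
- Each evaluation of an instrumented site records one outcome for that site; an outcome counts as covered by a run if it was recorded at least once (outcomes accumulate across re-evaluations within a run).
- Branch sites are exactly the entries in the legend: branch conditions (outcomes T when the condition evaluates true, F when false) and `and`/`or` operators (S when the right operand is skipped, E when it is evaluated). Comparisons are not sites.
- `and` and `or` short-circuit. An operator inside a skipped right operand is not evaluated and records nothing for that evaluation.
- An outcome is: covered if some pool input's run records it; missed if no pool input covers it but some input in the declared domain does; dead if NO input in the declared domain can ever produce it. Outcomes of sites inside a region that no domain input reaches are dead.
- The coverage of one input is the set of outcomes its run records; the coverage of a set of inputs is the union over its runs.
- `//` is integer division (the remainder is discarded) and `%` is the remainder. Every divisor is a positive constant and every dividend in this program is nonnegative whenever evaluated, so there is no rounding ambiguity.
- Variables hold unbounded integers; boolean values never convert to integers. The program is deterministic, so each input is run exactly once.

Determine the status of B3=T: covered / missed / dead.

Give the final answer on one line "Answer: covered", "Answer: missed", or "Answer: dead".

no pool input records B3=T
but domain input (c=-4, g=6, n=-3) does record it -> reachable, so missed

Answer: missed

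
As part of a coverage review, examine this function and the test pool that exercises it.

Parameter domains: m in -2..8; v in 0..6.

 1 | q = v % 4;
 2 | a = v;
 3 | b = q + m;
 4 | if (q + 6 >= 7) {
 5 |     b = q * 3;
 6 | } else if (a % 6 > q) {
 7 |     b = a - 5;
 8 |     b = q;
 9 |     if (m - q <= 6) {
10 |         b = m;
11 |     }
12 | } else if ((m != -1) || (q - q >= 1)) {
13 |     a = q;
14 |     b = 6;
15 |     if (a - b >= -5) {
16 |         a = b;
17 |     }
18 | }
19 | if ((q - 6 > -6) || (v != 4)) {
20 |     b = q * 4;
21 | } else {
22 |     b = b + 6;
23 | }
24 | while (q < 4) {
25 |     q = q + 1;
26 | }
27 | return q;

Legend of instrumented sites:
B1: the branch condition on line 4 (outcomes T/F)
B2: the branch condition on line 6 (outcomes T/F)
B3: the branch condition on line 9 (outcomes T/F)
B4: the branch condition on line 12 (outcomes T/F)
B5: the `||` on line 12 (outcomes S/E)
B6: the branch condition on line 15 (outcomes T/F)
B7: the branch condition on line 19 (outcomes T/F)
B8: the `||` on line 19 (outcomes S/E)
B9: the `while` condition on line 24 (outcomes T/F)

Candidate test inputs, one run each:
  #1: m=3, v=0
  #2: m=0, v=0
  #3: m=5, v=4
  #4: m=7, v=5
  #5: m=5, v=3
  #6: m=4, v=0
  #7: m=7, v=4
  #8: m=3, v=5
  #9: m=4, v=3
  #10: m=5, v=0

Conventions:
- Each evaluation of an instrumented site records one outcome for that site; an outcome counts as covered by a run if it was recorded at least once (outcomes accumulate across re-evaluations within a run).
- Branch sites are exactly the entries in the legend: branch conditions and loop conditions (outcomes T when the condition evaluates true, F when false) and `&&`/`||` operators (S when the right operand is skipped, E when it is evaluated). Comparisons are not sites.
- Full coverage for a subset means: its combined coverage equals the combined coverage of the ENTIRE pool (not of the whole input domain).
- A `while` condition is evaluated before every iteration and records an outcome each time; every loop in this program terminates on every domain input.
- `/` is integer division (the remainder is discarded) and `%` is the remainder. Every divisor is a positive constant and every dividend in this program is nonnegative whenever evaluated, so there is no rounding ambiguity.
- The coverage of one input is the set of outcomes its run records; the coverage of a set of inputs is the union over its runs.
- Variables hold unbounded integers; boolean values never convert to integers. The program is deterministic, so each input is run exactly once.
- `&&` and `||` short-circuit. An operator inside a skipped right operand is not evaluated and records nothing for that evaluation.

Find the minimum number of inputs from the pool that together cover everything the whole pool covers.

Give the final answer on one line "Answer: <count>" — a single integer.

test 1 (m=3, v=0) fires B1->F, B2->F, B5->S, B4->T, B6->F, B8->E, B7->T, B9->T, B9->T, B9->T, B9->T, B9->F; hits B1=F, B2=F, B4=T, B5=S, B6=F, B7=T, B8=E, B9=T, B9=F
test 2 (m=0, v=0) fires B1->F, B2->F, B5->S, B4->T, B6->F, B8->E, B7->T, B9->T, B9->T, B9->T, B9->T, B9->F; hits B1=F, B2=F, B4=T, B5=S, B6=F, B7=T, B8=E, B9=T, B9=F
test 3 (m=5, v=4) fires B1->F, B2->T, B3->T, B8->E, B7->F, B9->T, B9->T, B9->T, B9->T, B9->F; hits B1=F, B2=T, B3=T, B7=F, B8=E, B9=T, B9=F
test 4 (m=7, v=5) fires B1->T, B8->S, B7->T, B9->T, B9->T, B9->T, B9->F; hits B1=T, B7=T, B8=S, B9=T, B9=F
test 5 (m=5, v=3) fires B1->T, B8->S, B7->T, B9->T, B9->F; hits B1=T, B7=T, B8=S, B9=T, B9=F
test 6 (m=4, v=0) fires B1->F, B2->F, B5->S, B4->T, B6->F, B8->E, B7->T, B9->T, B9->T, B9->T, B9->T, B9->F; hits B1=F, B2=F, B4=T, B5=S, B6=F, B7=T, B8=E, B9=T, B9=F
test 7 (m=7, v=4) fires B1->F, B2->T, B3->F, B8->E, B7->F, B9->T, B9->T, B9->T, B9->T, B9->F; hits B1=F, B2=T, B3=F, B7=F, B8=E, B9=T, B9=F
test 8 (m=3, v=5) fires B1->T, B8->S, B7->T, B9->T, B9->T, B9->T, B9->F; hits B1=T, B7=T, B8=S, B9=T, B9=F
test 9 (m=4, v=3) fires B1->T, B8->S, B7->T, B9->T, B9->F; hits B1=T, B7=T, B8=S, B9=T, B9=F
test 10 (m=5, v=0) fires B1->F, B2->F, B5->S, B4->T, B6->F, B8->E, B7->T, B9->T, B9->T, B9->T, B9->T, B9->F; hits B1=F, B2=F, B4=T, B5=S, B6=F, B7=T, B8=E, B9=T, B9=F
together the pool reaches 15 outcomes: B1=T, B1=F, B2=T, B2=F, B3=T, B3=F, B4=T, B5=S, B6=F, B7=T, B7=F, B8=S, B8=E, B9=T, B9=F
checked all size-1 subsets: none covers 15 outcomes (max 9/15)
checked all size-2 subsets: none covers 15 outcomes (max 12/15)
checked all size-3 subsets: none covers 15 outcomes (max 14/15)
inputs {1, 3, 4, 7} (size 4) cover everything; no size-4 subset with a lexicographically smaller index list covers all 15

Answer: 4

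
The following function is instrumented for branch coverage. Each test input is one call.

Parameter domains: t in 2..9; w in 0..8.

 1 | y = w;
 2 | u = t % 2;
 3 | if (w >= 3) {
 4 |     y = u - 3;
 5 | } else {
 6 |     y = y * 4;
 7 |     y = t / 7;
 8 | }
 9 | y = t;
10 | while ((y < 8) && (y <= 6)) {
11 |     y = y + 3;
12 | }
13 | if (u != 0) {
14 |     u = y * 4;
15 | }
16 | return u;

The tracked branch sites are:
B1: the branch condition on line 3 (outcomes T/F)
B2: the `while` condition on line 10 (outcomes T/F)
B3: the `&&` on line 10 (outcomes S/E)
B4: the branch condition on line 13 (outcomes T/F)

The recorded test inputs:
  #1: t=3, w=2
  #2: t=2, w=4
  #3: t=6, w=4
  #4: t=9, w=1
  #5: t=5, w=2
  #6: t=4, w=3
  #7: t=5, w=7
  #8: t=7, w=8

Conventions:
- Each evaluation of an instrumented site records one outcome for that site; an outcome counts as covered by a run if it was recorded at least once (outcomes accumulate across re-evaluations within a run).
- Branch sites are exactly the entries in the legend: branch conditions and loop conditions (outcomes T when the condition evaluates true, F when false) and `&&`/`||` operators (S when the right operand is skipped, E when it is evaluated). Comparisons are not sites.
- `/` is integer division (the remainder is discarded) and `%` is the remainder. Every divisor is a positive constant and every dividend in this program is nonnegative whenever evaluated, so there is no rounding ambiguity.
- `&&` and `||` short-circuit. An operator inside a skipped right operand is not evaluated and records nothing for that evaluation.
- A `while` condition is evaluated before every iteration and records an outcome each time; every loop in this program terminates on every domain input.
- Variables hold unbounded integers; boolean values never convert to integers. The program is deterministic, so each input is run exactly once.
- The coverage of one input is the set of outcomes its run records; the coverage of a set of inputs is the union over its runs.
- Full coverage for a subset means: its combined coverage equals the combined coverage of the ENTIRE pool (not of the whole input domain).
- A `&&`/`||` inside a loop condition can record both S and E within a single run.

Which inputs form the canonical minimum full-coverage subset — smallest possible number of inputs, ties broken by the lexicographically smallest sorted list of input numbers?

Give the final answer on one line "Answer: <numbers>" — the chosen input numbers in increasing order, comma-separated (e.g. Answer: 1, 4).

test 1 (t=3, w=2) hits B1=F, B2=T, B2=F, B3=S, B3=E, B4=T
test 2 (t=2, w=4) hits B1=T, B2=T, B2=F, B3=S, B3=E, B4=F
test 3 (t=6, w=4) hits B1=T, B2=T, B2=F, B3=S, B3=E, B4=F
test 4 (t=9, w=1) hits B1=F, B2=F, B3=S, B4=T
test 5 (t=5, w=2) hits B1=F, B2=T, B2=F, B3=S, B3=E, B4=T
test 6 (t=4, w=3) hits B1=T, B2=T, B2=F, B3=E, B4=F
test 7 (t=5, w=7) hits B1=T, B2=T, B2=F, B3=S, B3=E, B4=T
test 8 (t=7, w=8) hits B1=T, B2=F, B3=E, B4=T
pool-wide coverage (8 outcomes): B1=T, B1=F, B2=T, B2=F, B3=S, B3=E, B4=T, B4=F
every size-1 subset falls short of the 8 outcomes (best: 6/8)
inputs {1, 2} (size 2) cover everything; no size-2 subset with a lexicographically smaller index list covers all 8

Answer: 1, 2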